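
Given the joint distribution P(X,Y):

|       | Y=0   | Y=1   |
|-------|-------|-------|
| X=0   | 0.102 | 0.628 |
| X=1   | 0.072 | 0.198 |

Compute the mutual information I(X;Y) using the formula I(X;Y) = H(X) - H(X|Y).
0.0149 bits

I(X;Y) = H(X) - H(X|Y)

Marginal of X (row sums):
  P(X=0) = 0.102 + 0.628 = 0.730
  P(X=1) = 0.072 + 0.198 = 0.270
H(X) = -[0.730·log₂(0.730) + 0.270·log₂(0.270)]
  = 0.331443 + 0.510022 = 0.841465 bits

Marginal of Y (column sums):
  P(Y=0) = 0.102 + 0.072 = 0.174
  P(Y=1) = 0.628 + 0.198 = 0.826
H(X|Y) = Σ_y P(y)·H(X|Y=y):
  Y=0: P(Y=0) = 0.174, P(X|Y=0) = (17/29, 12/29) → H(X|Y=0) = 0.978449
  Y=1: P(Y=1) = 0.826, P(X|Y=1) = (314/413, 99/413) → H(X|Y=1) = 0.794557
H(X|Y) = 0.174·0.978449 + 0.826·0.794557 = 0.826554 bits

I(X;Y) = H(X) - H(X|Y) = 0.841465 - 0.826554 = 0.0149 bits

Cross-check via I(X;Y) = H(X) + H(Y) - H(X,Y): computing H(Y) from the column sums and H(X,Y) from the 4 cells in the same way gives H(Y) = 0.666774 bits and H(X,Y) = 1.493328 bits, so
I(X;Y) = 0.841465 + 0.666774 - 1.493328 = 0.0149 bits ✓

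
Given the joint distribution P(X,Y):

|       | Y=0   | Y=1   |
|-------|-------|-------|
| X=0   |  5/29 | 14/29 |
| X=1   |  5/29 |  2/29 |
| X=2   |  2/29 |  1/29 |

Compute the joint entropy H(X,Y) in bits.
2.0814 bits

H(X,Y) = -Σ_{x,y} P(x,y) log₂ P(x,y). Per-cell terms -P(x,y)·log₂P(x,y):
  X=0: 0.43725, 0.50720
  X=1: 0.43725, 0.26607
  X=2: 0.26607, 0.16752
Sum of the 6 terms: H(X,Y) = 2.0814 bits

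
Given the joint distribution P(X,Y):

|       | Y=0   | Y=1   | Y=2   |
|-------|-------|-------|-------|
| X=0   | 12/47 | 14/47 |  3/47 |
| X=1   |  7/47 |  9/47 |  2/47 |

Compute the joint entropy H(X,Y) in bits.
2.3363 bits

H(X,Y) = -Σ_{x,y} P(x,y) log₂ P(x,y). Per-cell terms -P(x,y)·log₂P(x,y):
  X=0: 0.50288, 0.52045, 0.25338
  X=1: 0.40916, 0.45664, 0.19381
Sum of the 6 terms: H(X,Y) = 2.3363 bits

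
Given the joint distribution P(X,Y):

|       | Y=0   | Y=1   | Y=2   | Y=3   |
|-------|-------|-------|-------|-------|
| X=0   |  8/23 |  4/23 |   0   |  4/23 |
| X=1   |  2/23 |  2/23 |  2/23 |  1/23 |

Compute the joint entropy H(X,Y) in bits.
2.5236 bits

H(X,Y) = -Σ_{x,y} P(x,y) log₂ P(x,y). Per-cell terms -P(x,y)·log₂P(x,y):
  X=0: 0.5299, 0.4389, 0.0000, 0.4389
  X=1: 0.3064, 0.3064, 0.3064, 0.1967
  (cells with P = 0 contribute 0)
Sum of the 8 terms: H(X,Y) = 2.5236 bits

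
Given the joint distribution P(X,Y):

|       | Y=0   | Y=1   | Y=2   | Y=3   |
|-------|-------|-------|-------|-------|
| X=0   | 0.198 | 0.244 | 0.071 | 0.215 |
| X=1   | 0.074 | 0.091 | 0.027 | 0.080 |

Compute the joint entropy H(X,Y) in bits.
2.7317 bits

H(X,Y) = -Σ_{x,y} P(x,y) log₂ P(x,y). Per-cell terms -P(x,y)·log₂P(x,y):
  X=0: 0.46261, 0.49655, 0.27094, 0.47678
  X=1: 0.27797, 0.31468, 0.14069, 0.29151
Sum of the 8 terms: H(X,Y) = 2.7317 bits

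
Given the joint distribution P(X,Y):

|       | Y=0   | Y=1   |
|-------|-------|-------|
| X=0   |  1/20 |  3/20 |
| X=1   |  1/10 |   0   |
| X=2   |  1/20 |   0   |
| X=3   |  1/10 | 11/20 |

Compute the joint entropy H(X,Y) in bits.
1.9815 bits

H(X,Y) = -Σ_{x,y} P(x,y) log₂ P(x,y). Per-cell terms -P(x,y)·log₂P(x,y):
  X=0: 0.2161, 0.4105
  X=1: 0.3322, 0.0000
  X=2: 0.2161, 0.0000
  X=3: 0.3322, 0.4744
  (cells with P = 0 contribute 0)
Sum of the 8 terms: H(X,Y) = 1.9815 bits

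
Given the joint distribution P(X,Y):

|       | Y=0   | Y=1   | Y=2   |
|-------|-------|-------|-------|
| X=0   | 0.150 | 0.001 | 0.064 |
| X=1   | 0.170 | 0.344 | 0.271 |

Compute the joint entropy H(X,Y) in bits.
2.1490 bits

H(X,Y) = -Σ_{x,y} P(x,y) log₂ P(x,y). Per-cell terms -P(x,y)·log₂P(x,y):
  X=0: 0.4105, 0.0100, 0.2538
  X=1: 0.4346, 0.5296, 0.5105
Sum of the 6 terms: H(X,Y) = 2.1490 bits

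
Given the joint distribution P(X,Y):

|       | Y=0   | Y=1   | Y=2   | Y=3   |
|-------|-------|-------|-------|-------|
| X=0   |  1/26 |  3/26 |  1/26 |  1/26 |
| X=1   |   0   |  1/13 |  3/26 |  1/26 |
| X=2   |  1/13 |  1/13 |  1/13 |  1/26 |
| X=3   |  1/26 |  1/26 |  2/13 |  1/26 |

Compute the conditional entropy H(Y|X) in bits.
1.7236 bits

H(Y|X) = H(X,Y) - H(X)

H(X,Y) = -Σ_{x,y} P(x,y) log₂ P(x,y). Per-cell terms -P(x,y)·log₂P(x,y):
  X=0: 0.18079, 0.35948, 0.18079, 0.18079
  X=1: 0.00000, 0.28465, 0.35948, 0.18079
  X=2: 0.28465, 0.28465, 0.28465, 0.18079
  X=3: 0.18079, 0.18079, 0.41545, 0.18079
  (cells with P = 0 contribute 0)
Sum of the 16 terms: H(X,Y) = 3.7193 bits

Marginal of X (row sums):
  P(X=0) = 1/26 + 3/26 + 1/26 + 1/26 = 3/13
  P(X=1) = 0 + 1/13 + 3/26 + 1/26 = 3/13
  P(X=2) = 1/13 + 1/13 + 1/13 + 1/26 = 7/26
  P(X=3) = 1/26 + 1/26 + 2/13 + 1/26 = 7/26
H(X) = -[(3/13)·log₂(3/13) + (3/13)·log₂(3/13) + (7/26)·log₂(7/26) + (7/26)·log₂(7/26)]
  = 0.48819 + 0.48819 + 0.50968 + 0.50968 = 1.9957 bits

H(Y|X) = H(X,Y) - H(X) = 3.7193 - 1.9957 = 1.7236 bits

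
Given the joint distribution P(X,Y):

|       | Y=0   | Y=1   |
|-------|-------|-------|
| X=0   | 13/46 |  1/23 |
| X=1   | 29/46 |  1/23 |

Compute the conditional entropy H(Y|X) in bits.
0.4173 bits

H(Y|X) = H(X,Y) - H(X)

H(X,Y) = -Σ_{x,y} P(x,y) log₂ P(x,y). Per-cell terms -P(x,y)·log₂P(x,y):
  X=0: 0.5152, 0.1967
  X=1: 0.4196, 0.1967
Sum of the 4 terms: H(X,Y) = 1.3282 bits

Marginal of X (row sums):
  P(X=0) = 13/46 + 1/23 = 15/46
  P(X=1) = 29/46 + 1/23 = 31/46
H(X) = -[(15/46)·log₂(15/46) + (31/46)·log₂(31/46)]
  = 0.5272 + 0.3837 = 0.9109 bits

H(Y|X) = H(X,Y) - H(X) = 1.3282 - 0.9109 = 0.4173 bits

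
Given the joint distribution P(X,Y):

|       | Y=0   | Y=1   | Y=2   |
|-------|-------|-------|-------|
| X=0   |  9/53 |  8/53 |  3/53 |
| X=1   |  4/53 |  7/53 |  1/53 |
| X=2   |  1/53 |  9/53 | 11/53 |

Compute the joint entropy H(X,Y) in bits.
2.8691 bits

H(X,Y) = -Σ_{x,y} P(x,y) log₂ P(x,y). Per-cell terms -P(x,y)·log₂P(x,y):
  X=0: 0.43438, 0.41176, 0.23451
  X=1: 0.28135, 0.38574, 0.10807
  X=2: 0.10807, 0.43438, 0.47082
Sum of the 9 terms: H(X,Y) = 2.8691 bits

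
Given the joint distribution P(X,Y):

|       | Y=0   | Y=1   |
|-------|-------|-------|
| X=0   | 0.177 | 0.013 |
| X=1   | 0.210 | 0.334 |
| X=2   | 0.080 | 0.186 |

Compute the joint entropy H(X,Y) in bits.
2.2677 bits

H(X,Y) = -Σ_{x,y} P(x,y) log₂ P(x,y). Per-cell terms -P(x,y)·log₂P(x,y):
  X=0: 0.4422, 0.0814
  X=1: 0.4728, 0.5284
  X=2: 0.2915, 0.4514
Sum of the 6 terms: H(X,Y) = 2.2677 bits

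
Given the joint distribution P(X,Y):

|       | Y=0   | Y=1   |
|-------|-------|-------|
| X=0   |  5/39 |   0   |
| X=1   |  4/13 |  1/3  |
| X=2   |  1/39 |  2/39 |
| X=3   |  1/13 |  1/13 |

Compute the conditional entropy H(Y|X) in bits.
0.8648 bits

H(Y|X) = H(X,Y) - H(X)

H(X,Y) = -Σ_{x,y} P(x,y) log₂ P(x,y). Per-cell terms -P(x,y)·log₂P(x,y):
  X=0: 0.379933, 0.000000
  X=1: 0.523212, 0.528321
  X=2: 0.135523, 0.219764
  X=3: 0.284649, 0.284649
  (cells with P = 0 contribute 0)
Sum of the 8 terms: H(X,Y) = 2.35605 bits

Marginal of X (row sums):
  P(X=0) = 5/39 + 0 = 5/39
  P(X=1) = 4/13 + 1/3 = 25/39
  P(X=2) = 1/39 + 2/39 = 1/13
  P(X=3) = 1/13 + 1/13 = 2/13
H(X) = -[(5/39)·log₂(5/39) + (25/39)·log₂(25/39) + (1/13)·log₂(1/13) + (2/13)·log₂(2/13)]
  = 0.379933 + 0.411247 + 0.284649 + 0.415452 = 1.49128 bits

H(Y|X) = H(X,Y) - H(X) = 2.35605 - 1.49128 = 0.8648 bits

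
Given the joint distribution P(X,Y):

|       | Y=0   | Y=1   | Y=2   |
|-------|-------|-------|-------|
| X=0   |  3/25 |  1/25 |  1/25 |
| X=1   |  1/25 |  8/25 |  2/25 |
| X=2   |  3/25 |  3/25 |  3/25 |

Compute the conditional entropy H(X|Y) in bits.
1.3265 bits

H(X|Y) = H(X,Y) - H(Y)

H(X,Y) = -Σ_{x,y} P(x,y) log₂ P(x,y). Per-cell terms -P(x,y)·log₂P(x,y):
  X=0: 0.36707, 0.18575, 0.18575
  X=1: 0.18575, 0.52603, 0.29151
  X=2: 0.36707, 0.36707, 0.36707
Sum of the 9 terms: H(X,Y) = 2.8431 bits

Marginal of Y (column sums):
  P(Y=0) = 3/25 + 1/25 + 3/25 = 7/25
  P(Y=1) = 1/25 + 8/25 + 3/25 = 12/25
  P(Y=2) = 1/25 + 2/25 + 3/25 = 6/25
H(Y) = -[(7/25)·log₂(7/25) + (12/25)·log₂(12/25) + (6/25)·log₂(6/25)]
  = 0.51422 + 0.50827 + 0.49413 = 1.5166 bits

H(X|Y) = H(X,Y) - H(Y) = 2.8431 - 1.5166 = 1.3265 bits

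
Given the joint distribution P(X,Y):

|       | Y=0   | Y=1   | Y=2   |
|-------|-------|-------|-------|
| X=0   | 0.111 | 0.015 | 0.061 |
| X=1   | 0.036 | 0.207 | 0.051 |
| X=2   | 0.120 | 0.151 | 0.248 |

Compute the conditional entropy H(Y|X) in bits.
1.3662 bits

H(Y|X) = H(X,Y) - H(X)

H(X,Y) = -Σ_{x,y} P(x,y) log₂ P(x,y). Per-cell terms -P(x,y)·log₂P(x,y):
  X=0: 0.35202, 0.09088, 0.24614
  X=1: 0.17265, 0.47037, 0.21896
  X=2: 0.36707, 0.41183, 0.49887
Sum of the 9 terms: H(X,Y) = 2.8288 bits

Marginal of X (row sums):
  P(X=0) = 0.111 + 0.015 + 0.061 = 0.187
  P(X=1) = 0.036 + 0.207 + 0.051 = 0.294
  P(X=2) = 0.120 + 0.151 + 0.248 = 0.519
H(X) = -[0.187·log₂(0.187) + 0.294·log₂(0.294) + 0.519·log₂(0.519)]
  = 0.45233 + 0.51924 + 0.49107 = 1.4626 bits

H(Y|X) = H(X,Y) - H(X) = 2.8288 - 1.4626 = 1.3662 bits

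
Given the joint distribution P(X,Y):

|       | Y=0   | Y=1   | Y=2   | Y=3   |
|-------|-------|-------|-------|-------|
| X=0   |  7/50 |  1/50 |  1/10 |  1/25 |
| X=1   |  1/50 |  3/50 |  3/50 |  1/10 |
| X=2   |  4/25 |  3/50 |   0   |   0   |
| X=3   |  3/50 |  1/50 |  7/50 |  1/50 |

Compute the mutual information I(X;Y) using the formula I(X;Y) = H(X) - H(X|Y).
0.3945 bits

I(X;Y) = H(X) - H(X|Y)

Marginal of X (row sums):
  P(X=0) = 7/50 + 1/50 + 1/10 + 1/25 = 3/10
  P(X=1) = 1/50 + 3/50 + 3/50 + 1/10 = 6/25
  P(X=2) = 4/25 + 3/50 + 0 + 0 = 11/50
  P(X=3) = 3/50 + 1/50 + 7/50 + 1/50 = 6/25
H(X) = -[(3/10)·log₂(3/10) + (6/25)·log₂(6/25) + (11/50)·log₂(11/50) + (6/25)·log₂(6/25)]
  = 0.5211 + 0.4941 + 0.4806 + 0.4941 = 1.9899 bits

Marginal of Y (column sums):
  P(Y=0) = 7/50 + 1/50 + 4/25 + 3/50 = 19/50
  P(Y=1) = 1/50 + 3/50 + 3/50 + 1/50 = 4/25
  P(Y=2) = 1/10 + 3/50 + 0 + 7/50 = 3/10
  P(Y=3) = 1/25 + 1/10 + 0 + 1/50 = 4/25
H(X|Y) = Σ_y P(y)·H(X|Y=y):
  Y=0: P(Y=0) = 19/50, P(X|Y=0) = (7/19, 1/19, 8/19, 3/19) → H(X|Y=0) = 1.7002
  Y=1: P(Y=1) = 4/25, P(X|Y=1) = (1/8, 3/8, 3/8, 1/8) → H(X|Y=1) = 1.8113
  Y=2: P(Y=2) = 3/10, P(X|Y=2) = (1/3, 1/5, 0, 7/15) → H(X|Y=2) = 1.5058
  Y=3: P(Y=3) = 4/25, P(X|Y=3) = (1/4, 5/8, 0, 1/8) → H(X|Y=3) = 1.2988
H(X|Y) = (19/50)·1.7002 + (4/25)·1.8113 + (3/10)·1.5058 + (4/25)·1.2988 = 1.5954 bits

I(X;Y) = H(X) - H(X|Y) = 1.9899 - 1.5954 = 0.3945 bits

Cross-check via I(X;Y) = H(X) + H(Y) - H(X,Y): computing H(Y) from the column sums and H(X,Y) from the 16 cells in the same way gives H(Y) = 1.8976 bits and H(X,Y) = 3.4930 bits, so
I(X;Y) = 1.9899 + 1.8976 - 3.4930 = 0.3945 bits ✓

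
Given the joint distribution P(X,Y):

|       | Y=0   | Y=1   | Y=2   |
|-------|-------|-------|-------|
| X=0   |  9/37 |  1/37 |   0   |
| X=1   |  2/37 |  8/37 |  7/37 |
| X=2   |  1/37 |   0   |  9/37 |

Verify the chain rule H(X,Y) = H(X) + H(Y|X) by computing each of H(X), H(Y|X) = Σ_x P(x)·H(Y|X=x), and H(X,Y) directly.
H(X) = 1.5358 bits, H(Y|X) = 0.8977 bits, H(X,Y) = 2.4335 bits

Marginal of X (row sums):
  P(X=0) = 9/37 + 1/37 + 0 = 10/37
  P(X=1) = 2/37 + 8/37 + 7/37 = 17/37
  P(X=2) = 1/37 + 0 + 9/37 = 10/37
H(X) = -[(10/37)·log₂(10/37) + (17/37)·log₂(17/37) + (10/37)·log₂(10/37)]
  = 0.51014 + 0.51551 + 0.51014 = 1.5358 bits

H(Y|X) = Σ_x P(x)·H(Y|X=x):
  X=0: P(X=0) = 10/37, P(Y|X=0) = (9/10, 1/10, 0) → H(Y|X=0) = 0.46900
  X=1: P(X=1) = 17/37, P(Y|X=1) = (2/17, 8/17, 7/17) → H(Y|X=1) = 1.40208
  X=2: P(X=2) = 10/37, P(Y|X=2) = (1/10, 0, 9/10) → H(Y|X=2) = 0.46900
H(Y|X) = (10/37)·0.46900 + (17/37)·1.40208 + (10/37)·0.46900 = 0.8977 bits

H(X,Y) = -Σ_{x,y} P(x,y) log₂ P(x,y). Per-cell terms -P(x,y)·log₂P(x,y):
  X=0: 0.49610, 0.14080, 0.00000
  X=1: 0.22754, 0.47772, 0.45445
  X=2: 0.14080, 0.00000, 0.49610
  (cells with P = 0 contribute 0)
Sum of the 9 terms: H(X,Y) = 2.4335 bits

Chain rule check:
  H(X) + H(Y|X) = 1.5358 + 0.8977 = 2.4335 bits
  H(X,Y) = 2.4335 bits
✓ Chain rule verified.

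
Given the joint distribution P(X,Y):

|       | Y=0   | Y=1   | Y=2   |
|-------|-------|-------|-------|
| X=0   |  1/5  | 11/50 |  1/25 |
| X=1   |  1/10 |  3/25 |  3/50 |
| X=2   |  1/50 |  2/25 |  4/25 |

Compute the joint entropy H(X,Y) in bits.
2.9009 bits

H(X,Y) = -Σ_{x,y} P(x,y) log₂ P(x,y). Per-cell terms -P(x,y)·log₂P(x,y):
  X=0: 0.46439, 0.48057, 0.18575
  X=1: 0.33219, 0.36707, 0.24353
  X=2: 0.11288, 0.29151, 0.42302
Sum of the 9 terms: H(X,Y) = 2.9009 bits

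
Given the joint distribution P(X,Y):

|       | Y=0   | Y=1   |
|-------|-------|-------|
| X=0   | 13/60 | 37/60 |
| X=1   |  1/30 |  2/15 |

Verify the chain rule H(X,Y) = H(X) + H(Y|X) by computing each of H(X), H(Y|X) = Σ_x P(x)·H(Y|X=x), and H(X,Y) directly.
H(X) = 0.6500 bits, H(Y|X) = 0.8093 bits, H(X,Y) = 1.4593 bits

Marginal of X (row sums):
  P(X=0) = 13/60 + 37/60 = 5/6
  P(X=1) = 1/30 + 2/15 = 1/6
H(X) = -[(5/6)·log₂(5/6) + (1/6)·log₂(1/6)]
  = 0.21920 + 0.43083 = 0.6500 bits

H(Y|X) = Σ_x P(x)·H(Y|X=x):
  X=0: P(X=0) = 5/6, P(Y|X=0) = (13/50, 37/50) → H(Y|X=0) = 0.82675
  X=1: P(X=1) = 1/6, P(Y|X=1) = (1/5, 4/5) → H(Y|X=1) = 0.72193
H(Y|X) = (5/6)·0.82675 + (1/6)·0.72193 = 0.8093 bits

H(X,Y) = -Σ_{x,y} P(x,y) log₂ P(x,y). Per-cell terms -P(x,y)·log₂P(x,y):
  X=0: 0.47806, 0.43009
  X=1: 0.16356, 0.38759
Sum of the 4 terms: H(X,Y) = 1.4593 bits

Chain rule check:
  H(X) + H(Y|X) = 0.6500 + 0.8093 = 1.4593 bits
  H(X,Y) = 1.4593 bits
✓ Chain rule verified.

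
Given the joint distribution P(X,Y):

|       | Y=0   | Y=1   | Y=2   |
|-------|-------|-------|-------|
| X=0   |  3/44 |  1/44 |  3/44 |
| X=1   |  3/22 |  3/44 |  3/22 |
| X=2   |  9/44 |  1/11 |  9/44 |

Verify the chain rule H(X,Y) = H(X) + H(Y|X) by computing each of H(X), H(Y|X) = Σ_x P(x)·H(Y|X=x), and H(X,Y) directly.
H(X) = 1.4512 bits, H(Y|X) = 1.5004 bits, H(X,Y) = 2.9516 bits

Marginal of X (row sums):
  P(X=0) = 3/44 + 1/44 + 3/44 = 7/44
  P(X=1) = 3/22 + 3/44 + 3/22 = 15/44
  P(X=2) = 9/44 + 1/11 + 9/44 = 1/2
H(X) = -[(7/44)·log₂(7/44) + (15/44)·log₂(15/44) + (1/2)·log₂(1/2)]
  = 0.42192 + 0.52928 + 0.50000 = 1.4512 bits

H(Y|X) = Σ_x P(x)·H(Y|X=x):
  X=0: P(X=0) = 7/44, P(Y|X=0) = (3/7, 1/7, 3/7) → H(Y|X=0) = 1.44882
  X=1: P(X=1) = 15/44, P(Y|X=1) = (2/5, 1/5, 2/5) → H(Y|X=1) = 1.52193
  X=2: P(X=2) = 1/2, P(Y|X=2) = (9/22, 2/11, 9/22) → H(Y|X=2) = 1.50222
H(Y|X) = (7/44)·1.44882 + (15/44)·1.52193 + (1/2)·1.50222 = 1.5004 bits

H(X,Y) = -Σ_{x,y} P(x,y) log₂ P(x,y). Per-cell terms -P(x,y)·log₂P(x,y):
  X=0: 0.26417, 0.12408, 0.26417
  X=1: 0.39197, 0.26417, 0.39197
  X=2: 0.46831, 0.31449, 0.46831
Sum of the 9 terms: H(X,Y) = 2.9516 bits

Chain rule check:
  H(X) + H(Y|X) = 1.4512 + 1.5004 = 2.9516 bits
  H(X,Y) = 2.9516 bits
✓ Chain rule verified.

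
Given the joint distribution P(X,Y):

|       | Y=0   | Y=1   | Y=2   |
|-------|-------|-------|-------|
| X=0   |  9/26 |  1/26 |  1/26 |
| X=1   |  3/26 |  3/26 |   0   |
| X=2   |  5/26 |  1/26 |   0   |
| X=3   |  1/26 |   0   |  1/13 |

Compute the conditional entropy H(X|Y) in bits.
1.5298 bits

H(X|Y) = H(X,Y) - H(Y)

H(X,Y) = -Σ_{x,y} P(x,y) log₂ P(x,y). Per-cell terms -P(x,y)·log₂P(x,y):
  X=0: 0.529794, 0.180786, 0.180786
  X=1: 0.359478, 0.359478, 0.000000
  X=2: 0.457406, 0.180786, 0.000000
  X=3: 0.180786, 0.000000, 0.284649
  (cells with P = 0 contribute 0)
Sum of the 12 terms: H(X,Y) = 2.71395 bits

Marginal of Y (column sums):
  P(Y=0) = 9/26 + 3/26 + 5/26 + 1/26 = 9/13
  P(Y=1) = 1/26 + 3/26 + 1/26 + 0 = 5/26
  P(Y=2) = 1/26 + 0 + 0 + 1/13 = 3/26
H(Y) = -[(9/13)·log₂(9/13) + (5/26)·log₂(5/26) + (3/26)·log₂(3/26)]
  = 0.367279 + 0.457406 + 0.359478 = 1.18416 bits

H(X|Y) = H(X,Y) - H(Y) = 2.71395 - 1.18416 = 1.5298 bits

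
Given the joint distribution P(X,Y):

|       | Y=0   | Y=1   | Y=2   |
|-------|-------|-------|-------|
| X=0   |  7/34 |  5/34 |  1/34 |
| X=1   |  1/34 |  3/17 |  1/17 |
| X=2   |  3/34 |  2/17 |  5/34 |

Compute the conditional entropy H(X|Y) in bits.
1.3977 bits

H(X|Y) = H(X,Y) - H(Y)

H(X,Y) = -Σ_{x,y} P(x,y) log₂ P(x,y). Per-cell terms -P(x,y)·log₂P(x,y):
  X=0: 0.46943, 0.40670, 0.14963
  X=1: 0.14963, 0.44162, 0.24044
  X=2: 0.30904, 0.36323, 0.40670
Sum of the 9 terms: H(X,Y) = 2.9364 bits

Marginal of Y (column sums):
  P(Y=0) = 7/34 + 1/34 + 3/34 = 11/34
  P(Y=1) = 5/34 + 3/17 + 2/17 = 15/34
  P(Y=2) = 1/34 + 1/17 + 5/34 = 4/17
H(Y) = -[(11/34)·log₂(11/34) + (15/34)·log₂(15/34) + (4/17)·log₂(4/17)]
  = 0.52672 + 0.52084 + 0.49117 = 1.5387 bits

H(X|Y) = H(X,Y) - H(Y) = 2.9364 - 1.5387 = 1.3977 bits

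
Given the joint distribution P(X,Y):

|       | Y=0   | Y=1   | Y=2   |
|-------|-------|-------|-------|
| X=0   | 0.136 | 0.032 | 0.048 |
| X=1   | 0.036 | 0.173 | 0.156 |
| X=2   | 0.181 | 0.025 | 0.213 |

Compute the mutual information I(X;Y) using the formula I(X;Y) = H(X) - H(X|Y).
0.2344 bits

I(X;Y) = H(X) - H(X|Y)

Marginal of X (row sums):
  P(X=0) = 0.136 + 0.032 + 0.048 = 0.216
  P(X=1) = 0.036 + 0.173 + 0.156 = 0.365
  P(X=2) = 0.181 + 0.025 + 0.213 = 0.419
H(X) = -[0.216·log₂(0.216) + 0.365·log₂(0.365) + 0.419·log₂(0.419)]
  = 0.4776 + 0.5307 + 0.5258 = 1.5341 bits

Marginal of Y (column sums):
  P(Y=0) = 0.136 + 0.036 + 0.181 = 0.353
  P(Y=1) = 0.032 + 0.173 + 0.025 = 0.230
  P(Y=2) = 0.048 + 0.156 + 0.213 = 0.417
H(X|Y) = Σ_y P(y)·H(X|Y=y):
  Y=0: P(Y=0) = 0.353, P(X|Y=0) = (136/353, 36/353, 181/353) → H(X|Y=0) = 1.3602
  Y=1: P(Y=1) = 0.230, P(X|Y=1) = (16/115, 173/230, 5/46) → H(X|Y=1) = 1.0529
  Y=2: P(Y=2) = 0.417, P(X|Y=2) = (16/139, 52/139, 71/139) → H(X|Y=2) = 1.3847
H(X|Y) = 0.353·1.3602 + 0.230·1.0529 + 0.417·1.3847 = 1.2997 bits

I(X;Y) = H(X) - H(X|Y) = 1.5341 - 1.2997 = 0.2344 bits

Cross-check via I(X;Y) = H(X) + H(Y) - H(X,Y): computing H(Y) from the column sums and H(X,Y) from the 9 cells in the same way gives H(Y) = 1.5442 bits and H(X,Y) = 2.8439 bits, so
I(X;Y) = 1.5341 + 1.5442 - 2.8439 = 0.2344 bits ✓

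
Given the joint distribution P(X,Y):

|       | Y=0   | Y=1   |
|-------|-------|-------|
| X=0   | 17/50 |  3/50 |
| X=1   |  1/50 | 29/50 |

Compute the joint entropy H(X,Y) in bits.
1.3414 bits

H(X,Y) = -Σ_{x,y} P(x,y) log₂ P(x,y). Per-cell terms -P(x,y)·log₂P(x,y):
  X=0: 0.5292, 0.2435
  X=1: 0.1129, 0.4558
Sum of the 4 terms: H(X,Y) = 1.3414 bits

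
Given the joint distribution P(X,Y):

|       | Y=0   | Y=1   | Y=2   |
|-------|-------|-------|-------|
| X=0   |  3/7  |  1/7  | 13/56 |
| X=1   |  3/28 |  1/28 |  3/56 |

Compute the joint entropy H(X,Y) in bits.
2.1572 bits

H(X,Y) = -Σ_{x,y} P(x,y) log₂ P(x,y). Per-cell terms -P(x,y)·log₂P(x,y):
  X=0: 0.52388, 0.40105, 0.48911
  X=1: 0.34526, 0.17169, 0.22620
Sum of the 6 terms: H(X,Y) = 2.1572 bits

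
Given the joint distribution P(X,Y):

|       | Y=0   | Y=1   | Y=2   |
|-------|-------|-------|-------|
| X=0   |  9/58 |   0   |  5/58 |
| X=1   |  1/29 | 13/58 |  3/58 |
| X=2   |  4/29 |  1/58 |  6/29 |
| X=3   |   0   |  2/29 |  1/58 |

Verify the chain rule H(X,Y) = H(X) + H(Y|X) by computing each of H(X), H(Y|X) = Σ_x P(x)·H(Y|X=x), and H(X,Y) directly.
H(X) = 1.8544 bits, H(Y|X) = 1.0723 bits, H(X,Y) = 2.9266 bits

Marginal of X (row sums):
  P(X=0) = 9/58 + 0 + 5/58 = 7/29
  P(X=1) = 1/29 + 13/58 + 3/58 = 9/29
  P(X=2) = 4/29 + 1/58 + 6/29 = 21/58
  P(X=3) = 0 + 2/29 + 1/58 = 5/58
H(X) = -[(7/29)·log₂(7/29) + (9/29)·log₂(9/29) + (21/58)·log₂(21/58) + (5/58)·log₂(5/58)]
  = 0.49498 + 0.52388 + 0.53067 + 0.30483 = 1.8544 bits

H(Y|X) = Σ_x P(x)·H(Y|X=x):
  X=0: P(X=0) = 7/29, P(Y|X=0) = (9/14, 0, 5/14) → H(Y|X=0) = 0.94029
  X=1: P(X=1) = 9/29, P(Y|X=1) = (1/9, 13/18, 1/6) → H(Y|X=1) = 1.12211
  X=2: P(X=2) = 21/58, P(Y|X=2) = (8/21, 1/21, 4/7) → H(Y|X=2) = 1.20091
  X=3: P(X=3) = 5/58, P(Y|X=3) = (0, 4/5, 1/5) → H(Y|X=3) = 0.72193
H(Y|X) = (7/29)·0.94029 + (9/29)·1.12211 + (21/58)·1.20091 + (5/58)·0.72193 = 1.0723 bits

H(X,Y) = -Σ_{x,y} P(x,y) log₂ P(x,y). Per-cell terms -P(x,y)·log₂P(x,y):
  X=0: 0.41711, 0.00000, 0.30483
  X=1: 0.16752, 0.48359, 0.22102
  X=2: 0.39420, 0.10100, 0.47028
  X=3: 0.00000, 0.26607, 0.10100
  (cells with P = 0 contribute 0)
Sum of the 12 terms: H(X,Y) = 2.9266 bits

Chain rule check:
  H(X) + H(Y|X) = 1.8544 + 1.0723 = 2.9267 bits
  H(X,Y) = 2.9266 bits
✓ Chain rule verified (Δ = 0.0001 is 4-dp rounding noise: each of the three values was rounded independently).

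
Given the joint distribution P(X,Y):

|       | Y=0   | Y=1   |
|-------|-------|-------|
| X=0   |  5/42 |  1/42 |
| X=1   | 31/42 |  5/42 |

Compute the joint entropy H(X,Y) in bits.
1.1828 bits

H(X,Y) = -Σ_{x,y} P(x,y) log₂ P(x,y). Per-cell terms -P(x,y)·log₂P(x,y):
  X=0: 0.3655, 0.1284
  X=1: 0.3234, 0.3655
Sum of the 4 terms: H(X,Y) = 1.1828 bits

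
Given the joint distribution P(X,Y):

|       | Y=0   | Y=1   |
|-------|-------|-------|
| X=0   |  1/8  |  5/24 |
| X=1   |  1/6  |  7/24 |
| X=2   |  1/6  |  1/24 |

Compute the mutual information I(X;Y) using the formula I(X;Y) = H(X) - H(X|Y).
0.0930 bits

I(X;Y) = H(X) - H(X|Y)

Marginal of X (row sums):
  P(X=0) = 1/8 + 5/24 = 1/3
  P(X=1) = 1/6 + 7/24 = 11/24
  P(X=2) = 1/6 + 1/24 = 5/24
H(X) = -[(1/3)·log₂(1/3) + (11/24)·log₂(11/24) + (5/24)·log₂(5/24)]
  = 0.528321 + 0.515868 + 0.471466 = 1.515655 bits

Marginal of Y (column sums):
  P(Y=0) = 1/8 + 1/6 + 1/6 = 11/24
  P(Y=1) = 5/24 + 7/24 + 1/24 = 13/24
H(X|Y) = Σ_y P(y)·H(X|Y=y):
  Y=0: P(Y=0) = 11/24, P(X|Y=0) = (3/11, 4/11, 4/11) → H(X|Y=0) = 1.572624
  Y=1: P(Y=1) = 13/24, P(X|Y=1) = (5/13, 7/13, 1/13) → H(X|Y=1) = 1.295738
H(X|Y) = (11/24)·1.572624 + (13/24)·1.295738 = 1.422644 bits

I(X;Y) = H(X) - H(X|Y) = 1.515655 - 1.422644 = 0.0930 bits

Cross-check via I(X;Y) = H(X) + H(Y) - H(X,Y): computing H(Y) from the column sums and H(X,Y) from the 6 cells in the same way gives H(Y) = 0.994985 bits and H(X,Y) = 2.417629 bits, so
I(X;Y) = 1.515655 + 0.994985 - 2.417629 = 0.0930 bits ✓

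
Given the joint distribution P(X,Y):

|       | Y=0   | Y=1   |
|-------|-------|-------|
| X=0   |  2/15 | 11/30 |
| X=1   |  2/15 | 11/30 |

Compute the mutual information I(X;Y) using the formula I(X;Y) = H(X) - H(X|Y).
0.0000 bits

I(X;Y) = H(X) - H(X|Y)

Marginal of X (row sums):
  P(X=0) = 2/15 + 11/30 = 1/2
  P(X=1) = 2/15 + 11/30 = 1/2
H(X) = -[(1/2)·log₂(1/2) + (1/2)·log₂(1/2)]
  = 0.5000 + 0.5000 = 1.0000 bits

Marginal of Y (column sums):
  P(Y=0) = 2/15 + 2/15 = 4/15
  P(Y=1) = 11/30 + 11/30 = 11/15
H(X|Y) = Σ_y P(y)·H(X|Y=y):
  Y=0: P(Y=0) = 4/15, P(X|Y=0) = (1/2, 1/2) → H(X|Y=0) = 1.0000
  Y=1: P(Y=1) = 11/15, P(X|Y=1) = (1/2, 1/2) → H(X|Y=1) = 1.0000
H(X|Y) = (4/15)·1.0000 + (11/15)·1.0000 = 1.0000 bits

I(X;Y) = H(X) - H(X|Y) = 1.0000 - 1.0000 = 0.0000 bits

Cross-check via I(X;Y) = H(X) + H(Y) - H(X,Y): computing H(Y) from the column sums and H(X,Y) from the 4 cells in the same way gives H(Y) = 0.8366 bits and H(X,Y) = 1.8366 bits, so
I(X;Y) = 1.0000 + 0.8366 - 1.8366 = 0.0000 bits ✓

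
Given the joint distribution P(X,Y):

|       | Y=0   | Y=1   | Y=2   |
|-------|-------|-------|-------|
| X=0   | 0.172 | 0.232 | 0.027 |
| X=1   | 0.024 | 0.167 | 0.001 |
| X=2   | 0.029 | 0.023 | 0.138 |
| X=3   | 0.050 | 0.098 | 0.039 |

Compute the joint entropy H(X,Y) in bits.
3.0315 bits

H(X,Y) = -Σ_{x,y} P(x,y) log₂ P(x,y). Per-cell terms -P(x,y)·log₂P(x,y):
  X=0: 0.43680, 0.48901, 0.14069
  X=1: 0.12914, 0.43121, 0.00997
  X=2: 0.14813, 0.12517, 0.39430
  X=3: 0.21610, 0.32841, 0.18253
Sum of the 12 terms: H(X,Y) = 3.0315 bits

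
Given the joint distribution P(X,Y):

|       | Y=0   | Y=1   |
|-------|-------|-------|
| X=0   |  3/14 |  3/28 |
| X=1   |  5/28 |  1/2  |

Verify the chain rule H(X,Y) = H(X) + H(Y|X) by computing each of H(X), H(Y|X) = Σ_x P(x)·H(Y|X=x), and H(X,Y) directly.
H(X) = 0.9059 bits, H(Y|X) = 0.8594 bits, H(X,Y) = 1.7653 bits

Marginal of X (row sums):
  P(X=0) = 3/14 + 3/28 = 9/28
  P(X=1) = 5/28 + 1/2 = 19/28
H(X) = -[(9/28)·log₂(9/28) + (19/28)·log₂(19/28)]
  = 0.5263 + 0.3796 = 0.9059 bits

H(Y|X) = Σ_x P(x)·H(Y|X=x):
  X=0: P(X=0) = 9/28, P(Y|X=0) = (2/3, 1/3) → H(Y|X=0) = 0.9183
  X=1: P(X=1) = 19/28, P(Y|X=1) = (5/19, 14/19) → H(Y|X=1) = 0.8315
H(Y|X) = (9/28)·0.9183 + (19/28)·0.8315 = 0.8594 bits

H(X,Y) = -Σ_{x,y} P(x,y) log₂ P(x,y). Per-cell terms -P(x,y)·log₂P(x,y):
  X=0: 0.4762, 0.3453
  X=1: 0.4438, 0.5000
Sum of the 4 terms: H(X,Y) = 1.7653 bits

Chain rule check:
  H(X) + H(Y|X) = 0.9059 + 0.8594 = 1.7653 bits
  H(X,Y) = 1.7653 bits
✓ Chain rule verified.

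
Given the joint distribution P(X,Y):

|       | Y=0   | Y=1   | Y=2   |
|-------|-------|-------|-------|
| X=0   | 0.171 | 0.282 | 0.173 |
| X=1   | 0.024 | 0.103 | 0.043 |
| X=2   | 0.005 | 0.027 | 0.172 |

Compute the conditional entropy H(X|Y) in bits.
1.1450 bits

H(X|Y) = H(X,Y) - H(Y)

H(X,Y) = -Σ_{x,y} P(x,y) log₂ P(x,y). Per-cell terms -P(x,y)·log₂P(x,y):
  X=0: 0.43570, 0.51500, 0.43789
  X=1: 0.12914, 0.33777, 0.19520
  X=2: 0.03822, 0.14069, 0.43680
Sum of the 9 terms: H(X,Y) = 2.6664 bits

Marginal of Y (column sums):
  P(Y=0) = 0.171 + 0.024 + 0.005 = 0.200
  P(Y=1) = 0.282 + 0.103 + 0.027 = 0.412
  P(Y=2) = 0.173 + 0.043 + 0.172 = 0.388
H(Y) = -[0.200·log₂(0.200) + 0.412·log₂(0.412) + 0.388·log₂(0.388)]
  = 0.46439 + 0.52706 + 0.52996 = 1.5214 bits

H(X|Y) = H(X,Y) - H(Y) = 2.6664 - 1.5214 = 1.1450 bits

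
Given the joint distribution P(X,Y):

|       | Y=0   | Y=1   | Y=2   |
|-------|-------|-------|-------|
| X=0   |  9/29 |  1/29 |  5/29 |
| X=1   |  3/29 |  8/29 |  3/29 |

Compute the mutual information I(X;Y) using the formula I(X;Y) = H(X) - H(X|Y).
0.2440 bits

I(X;Y) = H(X) - H(X|Y)

Marginal of X (row sums):
  P(X=0) = 9/29 + 1/29 + 5/29 = 15/29
  P(X=1) = 3/29 + 8/29 + 3/29 = 14/29
H(X) = -[(15/29)·log₂(15/29) + (14/29)·log₂(14/29)]
  = 0.49194 + 0.50720 = 0.99914 bits

Marginal of Y (column sums):
  P(Y=0) = 9/29 + 3/29 = 12/29
  P(Y=1) = 1/29 + 8/29 = 9/29
  P(Y=2) = 5/29 + 3/29 = 8/29
H(X|Y) = Σ_y P(y)·H(X|Y=y):
  Y=0: P(Y=0) = 12/29, P(X|Y=0) = (3/4, 1/4) → H(X|Y=0) = 0.81128
  Y=1: P(Y=1) = 9/29, P(X|Y=1) = (1/9, 8/9) → H(X|Y=1) = 0.50326
  Y=2: P(Y=2) = 8/29, P(X|Y=2) = (5/8, 3/8) → H(X|Y=2) = 0.95443
H(X|Y) = (12/29)·0.81128 + (9/29)·0.50326 + (8/29)·0.95443 = 0.75518 bits

I(X;Y) = H(X) - H(X|Y) = 0.99914 - 0.75518 = 0.2440 bits

Cross-check via I(X;Y) = H(X) + H(Y) - H(X,Y): computing H(Y) from the column sums and H(X,Y) from the 6 cells in the same way gives H(Y) = 1.56319 bits and H(X,Y) = 2.31837 bits, so
I(X;Y) = 0.99914 + 1.56319 - 2.31837 = 0.2440 bits ✓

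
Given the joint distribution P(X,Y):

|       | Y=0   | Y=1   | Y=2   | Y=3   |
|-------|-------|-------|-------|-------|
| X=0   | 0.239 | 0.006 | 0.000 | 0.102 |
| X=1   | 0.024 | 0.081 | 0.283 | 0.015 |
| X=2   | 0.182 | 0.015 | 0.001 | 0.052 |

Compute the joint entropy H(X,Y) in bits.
2.6728 bits

H(X,Y) = -Σ_{x,y} P(x,y) log₂ P(x,y). Per-cell terms -P(x,y)·log₂P(x,y):
  X=0: 0.49352, 0.04428, 0.00000, 0.33592
  X=1: 0.12914, 0.29370, 0.51538, 0.09088
  X=2: 0.44735, 0.09088, 0.00997, 0.22180
  (cells with P = 0 contribute 0)
Sum of the 12 terms: H(X,Y) = 2.6728 bits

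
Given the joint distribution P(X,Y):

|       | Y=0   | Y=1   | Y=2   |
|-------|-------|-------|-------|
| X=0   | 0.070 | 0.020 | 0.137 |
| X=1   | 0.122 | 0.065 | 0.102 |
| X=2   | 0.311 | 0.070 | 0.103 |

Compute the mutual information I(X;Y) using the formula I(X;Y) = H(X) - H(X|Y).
0.0876 bits

I(X;Y) = H(X) - H(X|Y)

Marginal of X (row sums):
  P(X=0) = 0.070 + 0.020 + 0.137 = 0.227
  P(X=1) = 0.122 + 0.065 + 0.102 = 0.289
  P(X=2) = 0.311 + 0.070 + 0.103 = 0.484
H(X) = -[0.227·log₂(0.227) + 0.289·log₂(0.289) + 0.484·log₂(0.484)]
  = 0.4856065 + 0.5175581 + 0.5067098 = 1.509874 bits

Marginal of Y (column sums):
  P(Y=0) = 0.070 + 0.122 + 0.311 = 0.503
  P(Y=1) = 0.020 + 0.065 + 0.070 = 0.155
  P(Y=2) = 0.137 + 0.102 + 0.103 = 0.342
H(X|Y) = Σ_y P(y)·H(X|Y=y):
  Y=0: P(Y=0) = 0.503, P(X|Y=0) = (70/503, 122/503, 311/503) → H(X|Y=0) = 1.3204991
  Y=1: P(Y=1) = 0.155, P(X|Y=1) = (4/31, 13/31, 14/31) → H(X|Y=1) = 1.4248839
  Y=2: P(Y=2) = 0.342, P(X|Y=2) = (137/342, 17/57, 103/342) → H(X|Y=2) = 1.5706966
H(X|Y) = 0.503·1.3204991 + 0.155·1.4248839 + 0.342·1.5706966 = 1.422246 bits

I(X;Y) = H(X) - H(X|Y) = 1.509874 - 1.422246 = 0.0876 bits

Cross-check via I(X;Y) = H(X) + H(Y) - H(X,Y): computing H(Y) from the column sums and H(X,Y) from the 9 cells in the same way gives H(Y) = 1.444949 bits and H(X,Y) = 2.867195 bits, so
I(X;Y) = 1.509874 + 1.444949 - 2.867195 = 0.0876 bits ✓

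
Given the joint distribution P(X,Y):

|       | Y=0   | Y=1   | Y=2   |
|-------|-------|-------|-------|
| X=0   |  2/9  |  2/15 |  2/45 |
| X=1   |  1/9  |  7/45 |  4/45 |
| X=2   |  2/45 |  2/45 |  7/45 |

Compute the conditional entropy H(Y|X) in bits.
1.4105 bits

H(Y|X) = H(X,Y) - H(X)

H(X,Y) = -Σ_{x,y} P(x,y) log₂ P(x,y). Per-cell terms -P(x,y)·log₂P(x,y):
  X=0: 0.48221, 0.38759, 0.19964
  X=1: 0.35221, 0.41759, 0.31039
  X=2: 0.19964, 0.19964, 0.41759
Sum of the 9 terms: H(X,Y) = 2.9665 bits

Marginal of X (row sums):
  P(X=0) = 2/9 + 2/15 + 2/45 = 2/5
  P(X=1) = 1/9 + 7/45 + 4/45 = 16/45
  P(X=2) = 2/45 + 2/45 + 7/45 = 11/45
H(X) = -[(2/5)·log₂(2/5) + (16/45)·log₂(16/45) + (11/45)·log₂(11/45)]
  = 0.52877 + 0.53044 + 0.49681 = 1.5560 bits

H(Y|X) = H(X,Y) - H(X) = 2.9665 - 1.5560 = 1.4105 bits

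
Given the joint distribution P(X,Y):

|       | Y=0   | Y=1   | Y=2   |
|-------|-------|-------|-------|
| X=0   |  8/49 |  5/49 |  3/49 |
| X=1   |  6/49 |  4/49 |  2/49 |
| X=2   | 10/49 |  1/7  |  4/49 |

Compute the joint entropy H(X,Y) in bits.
3.0281 bits

H(X,Y) = -Σ_{x,y} P(x,y) log₂ P(x,y). Per-cell terms -P(x,y)·log₂P(x,y):
  X=0: 0.42689, 0.33600, 0.24672
  X=1: 0.37099, 0.29508, 0.18836
  X=2: 0.46791, 0.40105, 0.29508
Sum of the 9 terms: H(X,Y) = 3.0281 bits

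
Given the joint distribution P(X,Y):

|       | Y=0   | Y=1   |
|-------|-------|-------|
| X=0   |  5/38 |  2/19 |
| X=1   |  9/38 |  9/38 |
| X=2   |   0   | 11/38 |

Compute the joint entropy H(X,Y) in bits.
2.2289 bits

H(X,Y) = -Σ_{x,y} P(x,y) log₂ P(x,y). Per-cell terms -P(x,y)·log₂P(x,y):
  X=0: 0.38500, 0.34189
  X=1: 0.49216, 0.49216
  X=2: 0.00000, 0.51772
  (cells with P = 0 contribute 0)
Sum of the 6 terms: H(X,Y) = 2.2289 bits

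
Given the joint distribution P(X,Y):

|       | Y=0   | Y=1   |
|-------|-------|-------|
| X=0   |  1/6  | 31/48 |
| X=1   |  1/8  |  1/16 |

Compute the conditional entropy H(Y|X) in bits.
0.7670 bits

H(Y|X) = H(X,Y) - H(X)

H(X,Y) = -Σ_{x,y} P(x,y) log₂ P(x,y). Per-cell terms -P(x,y)·log₂P(x,y):
  X=0: 0.4308, 0.4074
  X=1: 0.3750, 0.2500
Sum of the 4 terms: H(X,Y) = 1.4632 bits

Marginal of X (row sums):
  P(X=0) = 1/6 + 31/48 = 13/16
  P(X=1) = 1/8 + 1/16 = 3/16
H(X) = -[(13/16)·log₂(13/16) + (3/16)·log₂(3/16)]
  = 0.2434 + 0.4528 = 0.6962 bits

H(Y|X) = H(X,Y) - H(X) = 1.4632 - 0.6962 = 0.7670 bits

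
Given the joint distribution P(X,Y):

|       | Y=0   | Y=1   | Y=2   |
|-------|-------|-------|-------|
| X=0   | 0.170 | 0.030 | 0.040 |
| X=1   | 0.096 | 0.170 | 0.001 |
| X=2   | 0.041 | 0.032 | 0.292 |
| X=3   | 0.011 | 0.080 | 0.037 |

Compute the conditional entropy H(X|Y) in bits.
1.3661 bits

H(X|Y) = H(X,Y) - H(Y)

H(X,Y) = -Σ_{x,y} P(x,y) log₂ P(x,y). Per-cell terms -P(x,y)·log₂P(x,y):
  X=0: 0.43459, 0.15177, 0.18575
  X=1: 0.32456, 0.43459, 0.00997
  X=2: 0.18894, 0.15891, 0.51858
  X=3: 0.07157, 0.29151, 0.17598
Sum of the 12 terms: H(X,Y) = 2.9467 bits

Marginal of Y (column sums):
  P(Y=0) = 0.170 + 0.096 + 0.041 + 0.011 = 0.318
  P(Y=1) = 0.030 + 0.170 + 0.032 + 0.080 = 0.312
  P(Y=2) = 0.040 + 0.001 + 0.292 + 0.037 = 0.370
H(Y) = -[0.318·log₂(0.318) + 0.312·log₂(0.312) + 0.370·log₂(0.370)]
  = 0.52562 + 0.52428 + 0.53073 = 1.5806 bits

H(X|Y) = H(X,Y) - H(Y) = 2.9467 - 1.5806 = 1.3661 bits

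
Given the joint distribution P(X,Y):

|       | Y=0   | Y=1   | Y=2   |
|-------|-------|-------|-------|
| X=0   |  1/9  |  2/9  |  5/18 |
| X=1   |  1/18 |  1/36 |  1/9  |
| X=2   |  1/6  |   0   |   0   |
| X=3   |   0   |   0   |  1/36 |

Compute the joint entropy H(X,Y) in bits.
2.6497 bits

H(X,Y) = -Σ_{x,y} P(x,y) log₂ P(x,y). Per-cell terms -P(x,y)·log₂P(x,y):
  X=0: 0.35221, 0.48221, 0.51333
  X=1: 0.23166, 0.14361, 0.35221
  X=2: 0.43083, 0.00000, 0.00000
  X=3: 0.00000, 0.00000, 0.14361
  (cells with P = 0 contribute 0)
Sum of the 12 terms: H(X,Y) = 2.6497 bits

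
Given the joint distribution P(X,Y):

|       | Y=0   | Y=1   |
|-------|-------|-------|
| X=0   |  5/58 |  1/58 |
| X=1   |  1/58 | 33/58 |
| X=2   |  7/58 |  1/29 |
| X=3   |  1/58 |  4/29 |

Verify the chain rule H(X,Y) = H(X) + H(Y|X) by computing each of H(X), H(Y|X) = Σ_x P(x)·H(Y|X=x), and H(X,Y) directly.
H(X) = 1.6245 bits, H(Y|X) = 0.3761 bits, H(X,Y) = 2.0006 bits

Marginal of X (row sums):
  P(X=0) = 5/58 + 1/58 = 3/29
  P(X=1) = 1/58 + 33/58 = 17/29
  P(X=2) = 7/58 + 1/29 = 9/58
  P(X=3) = 1/58 + 4/29 = 9/58
H(X) = -[(3/29)·log₂(3/29) + (17/29)·log₂(17/29) + (9/58)·log₂(9/58) + (9/58)·log₂(9/58)]
  = 0.3386 + 0.4517 + 0.4171 + 0.4171 = 1.6245 bits

H(Y|X) = Σ_x P(x)·H(Y|X=x):
  X=0: P(X=0) = 3/29, P(Y|X=0) = (5/6, 1/6) → H(Y|X=0) = 0.6500
  X=1: P(X=1) = 17/29, P(Y|X=1) = (1/34, 33/34) → H(Y|X=1) = 0.1914
  X=2: P(X=2) = 9/58, P(Y|X=2) = (7/9, 2/9) → H(Y|X=2) = 0.7642
  X=3: P(X=3) = 9/58, P(Y|X=3) = (1/9, 8/9) → H(Y|X=3) = 0.5033
H(Y|X) = (3/29)·0.6500 + (17/29)·0.1914 + (9/58)·0.7642 + (9/58)·0.5033 = 0.3761 bits

H(X,Y) = -Σ_{x,y} P(x,y) log₂ P(x,y). Per-cell terms -P(x,y)·log₂P(x,y):
  X=0: 0.3048, 0.1010
  X=1: 0.1010, 0.4629
  X=2: 0.3682, 0.1675
  X=3: 0.1010, 0.3942
Sum of the 8 terms: H(X,Y) = 2.0006 bits

Chain rule check:
  H(X) + H(Y|X) = 1.6245 + 0.3761 = 2.0006 bits
  H(X,Y) = 2.0006 bits
✓ Chain rule verified.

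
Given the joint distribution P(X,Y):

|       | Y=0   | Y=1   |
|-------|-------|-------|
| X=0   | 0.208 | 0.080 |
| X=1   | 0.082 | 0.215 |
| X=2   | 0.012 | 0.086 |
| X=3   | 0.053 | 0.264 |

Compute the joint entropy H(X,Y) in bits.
2.6482 bits

H(X,Y) = -Σ_{x,y} P(x,y) log₂ P(x,y). Per-cell terms -P(x,y)·log₂P(x,y):
  X=0: 0.4712, 0.2915
  X=1: 0.2959, 0.4768
  X=2: 0.0766, 0.3044
  X=3: 0.2246, 0.5072
Sum of the 8 terms: H(X,Y) = 2.6482 bits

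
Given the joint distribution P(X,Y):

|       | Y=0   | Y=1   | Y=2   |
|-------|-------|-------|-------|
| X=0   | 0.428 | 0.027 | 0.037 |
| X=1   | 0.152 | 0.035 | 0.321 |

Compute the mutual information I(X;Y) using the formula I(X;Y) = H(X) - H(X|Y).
0.2856 bits

I(X;Y) = H(X) - H(X|Y)

Marginal of X (row sums):
  P(X=0) = 0.428 + 0.027 + 0.037 = 0.492
  P(X=1) = 0.152 + 0.035 + 0.321 = 0.508
H(X) = -[0.492·log₂(0.492) + 0.508·log₂(0.508)]
  = 0.50345 + 0.49637 = 0.9998 bits

Marginal of Y (column sums):
  P(Y=0) = 0.428 + 0.152 = 0.580
  P(Y=1) = 0.027 + 0.035 = 0.062
  P(Y=2) = 0.037 + 0.321 = 0.358
H(X|Y) = Σ_y P(y)·H(X|Y=y):
  Y=0: P(Y=0) = 0.580, P(X|Y=0) = (107/145, 38/145) → H(X|Y=0) = 0.82985
  Y=1: P(Y=1) = 0.062, P(X|Y=1) = (27/62, 35/62) → H(X|Y=1) = 0.98796
  Y=2: P(Y=2) = 0.358, P(X|Y=2) = (37/358, 321/358) → H(X|Y=2) = 0.47953
H(X|Y) = 0.580·0.82985 + 0.062·0.98796 + 0.358·0.47953 = 0.7142 bits

I(X;Y) = H(X) - H(X|Y) = 0.9998 - 0.7142 = 0.2856 bits

Cross-check via I(X;Y) = H(X) + H(Y) - H(X,Y): computing H(Y) from the column sums and H(X,Y) from the 6 cells in the same way gives H(Y) = 1.2351 bits and H(X,Y) = 1.9493 bits, so
I(X;Y) = 0.9998 + 1.2351 - 1.9493 = 0.2856 bits ✓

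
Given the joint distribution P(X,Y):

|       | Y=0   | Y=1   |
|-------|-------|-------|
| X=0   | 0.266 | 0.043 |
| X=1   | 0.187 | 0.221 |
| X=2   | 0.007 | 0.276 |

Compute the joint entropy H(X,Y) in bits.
2.1997 bits

H(X,Y) = -Σ_{x,y} P(x,y) log₂ P(x,y). Per-cell terms -P(x,y)·log₂P(x,y):
  X=0: 0.5082, 0.1952
  X=1: 0.4523, 0.4813
  X=2: 0.0501, 0.5126
Sum of the 6 terms: H(X,Y) = 2.1997 bits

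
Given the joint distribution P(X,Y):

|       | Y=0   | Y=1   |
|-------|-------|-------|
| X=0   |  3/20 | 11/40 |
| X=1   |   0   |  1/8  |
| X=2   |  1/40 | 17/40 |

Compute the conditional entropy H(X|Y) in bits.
1.2864 bits

H(X|Y) = H(X,Y) - H(Y)

H(X,Y) = -Σ_{x,y} P(x,y) log₂ P(x,y). Per-cell terms -P(x,y)·log₂P(x,y):
  X=0: 0.41054, 0.51219
  X=1: 0.00000, 0.37500
  X=2: 0.13305, 0.52465
  (cells with P = 0 contribute 0)
Sum of the 6 terms: H(X,Y) = 1.9554 bits

Marginal of Y (column sums):
  P(Y=0) = 3/20 + 0 + 1/40 = 7/40
  P(Y=1) = 11/40 + 1/8 + 17/40 = 33/40
H(Y) = -[(7/40)·log₂(7/40) + (33/40)·log₂(33/40)]
  = 0.44005 + 0.22897 = 0.6690 bits

H(X|Y) = H(X,Y) - H(Y) = 1.9554 - 0.6690 = 1.2864 bits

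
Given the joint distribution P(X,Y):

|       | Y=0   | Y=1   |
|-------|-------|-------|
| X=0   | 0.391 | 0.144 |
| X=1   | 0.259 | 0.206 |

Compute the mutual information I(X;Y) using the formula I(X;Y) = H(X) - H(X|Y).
0.0239 bits

I(X;Y) = H(X) - H(X|Y)

Marginal of X (row sums):
  P(X=0) = 0.391 + 0.144 = 0.535
  P(X=1) = 0.259 + 0.206 = 0.465
H(X) = -[0.535·log₂(0.535) + 0.465·log₂(0.465)]
  = 0.48278 + 0.51368 = 0.99646 bits

Marginal of Y (column sums):
  P(Y=0) = 0.391 + 0.259 = 0.650
  P(Y=1) = 0.144 + 0.206 = 0.350
H(X|Y) = Σ_y P(y)·H(X|Y=y):
  Y=0: P(Y=0) = 0.650, P(X|Y=0) = (391/650, 259/650) → H(X|Y=0) = 0.97004
  Y=1: P(Y=1) = 0.350, P(X|Y=1) = (72/175, 103/175) → H(X|Y=1) = 0.97724
H(X|Y) = 0.650·0.97004 + 0.350·0.97724 = 0.97256 bits

I(X;Y) = H(X) - H(X|Y) = 0.99646 - 0.97256 = 0.0239 bits

Cross-check via I(X;Y) = H(X) + H(Y) - H(X,Y): computing H(Y) from the column sums and H(X,Y) from the 4 cells in the same way gives H(Y) = 0.93407 bits and H(X,Y) = 1.90663 bits, so
I(X;Y) = 0.99646 + 0.93407 - 1.90663 = 0.0239 bits ✓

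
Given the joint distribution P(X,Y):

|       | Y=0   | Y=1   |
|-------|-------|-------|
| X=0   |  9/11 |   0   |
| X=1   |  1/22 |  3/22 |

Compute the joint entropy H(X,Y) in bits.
0.8315 bits

H(X,Y) = -Σ_{x,y} P(x,y) log₂ P(x,y). Per-cell terms -P(x,y)·log₂P(x,y):
  X=0: 0.23687, 0.00000
  X=1: 0.20270, 0.39197
  (cells with P = 0 contribute 0)
Sum of the 4 terms: H(X,Y) = 0.8315 bits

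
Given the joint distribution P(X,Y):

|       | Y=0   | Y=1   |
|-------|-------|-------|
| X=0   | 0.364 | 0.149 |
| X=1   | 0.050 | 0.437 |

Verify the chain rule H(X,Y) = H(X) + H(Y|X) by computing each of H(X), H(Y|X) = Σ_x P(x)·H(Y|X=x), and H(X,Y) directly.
H(X) = 0.9995 bits, H(Y|X) = 0.6784 bits, H(X,Y) = 1.6780 bits

Marginal of X (row sums):
  P(X=0) = 0.364 + 0.149 = 0.513
  P(X=1) = 0.050 + 0.437 = 0.487
H(X) = -[0.513·log₂(0.513) + 0.487·log₂(0.487)]
  = 0.49400 + 0.50551 = 0.9995 bits

H(Y|X) = Σ_x P(x)·H(Y|X=x):
  X=0: P(X=0) = 0.513, P(Y|X=0) = (364/513, 149/513) → H(Y|X=0) = 0.86930
  X=1: P(X=1) = 0.487, P(Y|X=1) = (50/487, 437/487) → H(Y|X=1) = 0.47740
H(Y|X) = 0.513·0.86930 + 0.487·0.47740 = 0.6784 bits

H(X,Y) = -Σ_{x,y} P(x,y) log₂ P(x,y). Per-cell terms -P(x,y)·log₂P(x,y):
  X=0: 0.53071, 0.40925
  X=1: 0.21610, 0.52191
Sum of the 4 terms: H(X,Y) = 1.6780 bits

Chain rule check:
  H(X) + H(Y|X) = 0.9995 + 0.6784 = 1.6779 bits
  H(X,Y) = 1.6780 bits
✓ Chain rule verified (Δ = 0.0001 is 4-dp rounding noise: each of the three values was rounded independently).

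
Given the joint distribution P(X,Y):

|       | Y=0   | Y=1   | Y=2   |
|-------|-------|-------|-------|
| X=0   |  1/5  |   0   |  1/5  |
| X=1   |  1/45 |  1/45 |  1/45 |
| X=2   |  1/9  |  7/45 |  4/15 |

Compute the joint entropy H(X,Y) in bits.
2.5732 bits

H(X,Y) = -Σ_{x,y} P(x,y) log₂ P(x,y). Per-cell terms -P(x,y)·log₂P(x,y):
  X=0: 0.46439, 0.00000, 0.46439
  X=1: 0.12204, 0.12204, 0.12204
  X=2: 0.35221, 0.41759, 0.50850
  (cells with P = 0 contribute 0)
Sum of the 9 terms: H(X,Y) = 2.5732 bits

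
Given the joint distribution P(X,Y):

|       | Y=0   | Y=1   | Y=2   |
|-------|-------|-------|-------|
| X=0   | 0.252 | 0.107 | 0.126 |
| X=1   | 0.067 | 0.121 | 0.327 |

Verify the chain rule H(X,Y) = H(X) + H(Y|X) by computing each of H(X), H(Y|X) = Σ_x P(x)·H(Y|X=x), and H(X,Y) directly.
H(X) = 0.9994 bits, H(Y|X) = 1.3806 bits, H(X,Y) = 2.3799 bits

Marginal of X (row sums):
  P(X=0) = 0.252 + 0.107 + 0.126 = 0.485
  P(X=1) = 0.067 + 0.121 + 0.327 = 0.515
H(X) = -[0.485·log₂(0.485) + 0.515·log₂(0.515)]
  = 0.506313 + 0.493038 = 0.9994 bits

H(Y|X) = Σ_x P(x)·H(Y|X=x):
  X=0: P(X=0) = 0.485, P(Y|X=0) = (252/485, 107/485, 126/485) → H(Y|X=0) = 1.476998
  X=1: P(X=1) = 0.515, P(Y|X=1) = (67/515, 121/515, 327/515) → H(Y|X=1) = 1.289808
H(Y|X) = 0.485·1.476998 + 0.515·1.289808 = 1.3806 bits

H(X,Y) = -Σ_{x,y} P(x,y) log₂ P(x,y). Per-cell terms -P(x,y)·log₂P(x,y):
  X=0: 0.501103, 0.345002, 0.376552
  X=1: 0.261280, 0.368677, 0.527332
Sum of the 6 terms: H(X,Y) = 2.3799 bits

Chain rule check:
  H(X) + H(Y|X) = 0.9994 + 1.3806 = 2.3800 bits
  H(X,Y) = 2.3799 bits
✓ Chain rule verified (Δ = 0.0001 is 4-dp rounding noise: each of the three values was rounded independently).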